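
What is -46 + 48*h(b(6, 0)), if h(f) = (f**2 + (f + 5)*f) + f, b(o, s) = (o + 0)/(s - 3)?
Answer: -238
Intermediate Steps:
b(o, s) = o/(-3 + s)
h(f) = f + f**2 + f*(5 + f) (h(f) = (f**2 + (5 + f)*f) + f = (f**2 + f*(5 + f)) + f = f + f**2 + f*(5 + f))
-46 + 48*h(b(6, 0)) = -46 + 48*(2*(6/(-3 + 0))*(3 + 6/(-3 + 0))) = -46 + 48*(2*(6/(-3))*(3 + 6/(-3))) = -46 + 48*(2*(6*(-1/3))*(3 + 6*(-1/3))) = -46 + 48*(2*(-2)*(3 - 2)) = -46 + 48*(2*(-2)*1) = -46 + 48*(-4) = -46 - 192 = -238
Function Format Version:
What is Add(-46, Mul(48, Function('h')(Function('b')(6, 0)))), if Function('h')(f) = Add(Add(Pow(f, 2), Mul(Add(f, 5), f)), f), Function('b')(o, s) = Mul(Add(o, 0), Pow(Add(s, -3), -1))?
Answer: -238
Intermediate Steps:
Function('b')(o, s) = Mul(o, Pow(Add(-3, s), -1))
Function('h')(f) = Add(f, Pow(f, 2), Mul(f, Add(5, f))) (Function('h')(f) = Add(Add(Pow(f, 2), Mul(Add(5, f), f)), f) = Add(Add(Pow(f, 2), Mul(f, Add(5, f))), f) = Add(f, Pow(f, 2), Mul(f, Add(5, f))))
Add(-46, Mul(48, Function('h')(Function('b')(6, 0)))) = Add(-46, Mul(48, Mul(2, Mul(6, Pow(Add(-3, 0), -1)), Add(3, Mul(6, Pow(Add(-3, 0), -1)))))) = Add(-46, Mul(48, Mul(2, Mul(6, Pow(-3, -1)), Add(3, Mul(6, Pow(-3, -1)))))) = Add(-46, Mul(48, Mul(2, Mul(6, Rational(-1, 3)), Add(3, Mul(6, Rational(-1, 3)))))) = Add(-46, Mul(48, Mul(2, -2, Add(3, -2)))) = Add(-46, Mul(48, Mul(2, -2, 1))) = Add(-46, Mul(48, -4)) = Add(-46, -192) = -238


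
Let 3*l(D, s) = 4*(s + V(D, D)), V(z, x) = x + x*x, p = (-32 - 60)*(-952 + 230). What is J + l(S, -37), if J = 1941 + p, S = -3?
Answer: 204971/3 ≈ 68324.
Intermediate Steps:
p = 66424 (p = -92*(-722) = 66424)
V(z, x) = x + x²
l(D, s) = 4*s/3 + 4*D*(1 + D)/3 (l(D, s) = (4*(s + D*(1 + D)))/3 = (4*s + 4*D*(1 + D))/3 = 4*s/3 + 4*D*(1 + D)/3)
J = 68365 (J = 1941 + 66424 = 68365)
J + l(S, -37) = 68365 + ((4/3)*(-37) + (4/3)*(-3)*(1 - 3)) = 68365 + (-148/3 + (4/3)*(-3)*(-2)) = 68365 + (-148/3 + 8) = 68365 - 124/3 = 204971/3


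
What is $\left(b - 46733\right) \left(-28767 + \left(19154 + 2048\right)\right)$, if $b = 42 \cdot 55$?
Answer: $336059995$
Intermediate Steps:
$b = 2310$
$\left(b - 46733\right) \left(-28767 + \left(19154 + 2048\right)\right) = \left(2310 - 46733\right) \left(-28767 + \left(19154 + 2048\right)\right) = - 44423 \left(-28767 + 21202\right) = \left(-44423\right) \left(-7565\right) = 336059995$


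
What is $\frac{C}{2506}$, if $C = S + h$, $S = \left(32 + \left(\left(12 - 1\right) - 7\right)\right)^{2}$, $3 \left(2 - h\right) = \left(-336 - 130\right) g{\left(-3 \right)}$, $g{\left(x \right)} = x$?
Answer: $\frac{416}{1253} \approx 0.332$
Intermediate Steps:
$h = -464$ ($h = 2 - \frac{\left(-336 - 130\right) \left(-3\right)}{3} = 2 - \frac{\left(-466\right) \left(-3\right)}{3} = 2 - 466 = -464$)
$S = 1296$ ($S = \left(32 + \left(11 - 7\right)\right)^{2} = \left(32 + 4\right)^{2} = 36^{2} = 1296$)
$C = 832$ ($C = 1296 - 464 = 832$)
$\frac{C}{2506} = \frac{832}{2506} = 832 \cdot \frac{1}{2506} = \frac{416}{1253}$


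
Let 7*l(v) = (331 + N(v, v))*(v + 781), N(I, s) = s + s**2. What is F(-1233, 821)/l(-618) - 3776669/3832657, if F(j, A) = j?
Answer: -234967689888506/238417446279967 ≈ -0.98553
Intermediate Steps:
l(v) = (331 + v*(1 + v))*(781 + v)/7 (l(v) = ((331 + v*(1 + v))*(v + 781))/7 = ((331 + v*(1 + v))*(781 + v))/7 = (331 + v*(1 + v))*(781 + v)/7)
F(-1233, 821)/l(-618) - 3776669/3832657 = -1233/(258511/7 + (1/7)*(-618)**3 + (782/7)*(-618)**2 + (1112/7)*(-618)) - 3776669/3832657 = -1233/(258511/7 + (1/7)*(-236029032) + (782/7)*381924 - 687216/7) - 3776669*1/3832657 = -1233/(258511/7 - 236029032/7 + 298664568/7 - 687216/7) - 3776669/3832657 = -1233/62206831/7 - 3776669/3832657 = -1233*7/62206831 - 3776669/3832657 = -8631/62206831 - 3776669/3832657 = -234967689888506/238417446279967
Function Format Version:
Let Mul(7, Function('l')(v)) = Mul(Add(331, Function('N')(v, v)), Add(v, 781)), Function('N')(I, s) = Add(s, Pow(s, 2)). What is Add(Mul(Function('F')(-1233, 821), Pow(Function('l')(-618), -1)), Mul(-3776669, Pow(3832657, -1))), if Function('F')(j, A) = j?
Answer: Rational(-234967689888506, 238417446279967) ≈ -0.98553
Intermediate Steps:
Function('l')(v) = Mul(Rational(1, 7), Add(331, Mul(v, Add(1, v))), Add(781, v)) (Function('l')(v) = Mul(Rational(1, 7), Mul(Add(331, Mul(v, Add(1, v))), Add(v, 781))) = Mul(Rational(1, 7), Mul(Add(331, Mul(v, Add(1, v))), Add(781, v))) = Mul(Rational(1, 7), Add(331, Mul(v, Add(1, v))), Add(781, v)))
Add(Mul(Function('F')(-1233, 821), Pow(Function('l')(-618), -1)), Mul(-3776669, Pow(3832657, -1))) = Add(Mul(-1233, Pow(Add(Rational(258511, 7), Mul(Rational(1, 7), Pow(-618, 3)), Mul(Rational(782, 7), Pow(-618, 2)), Mul(Rational(1112, 7), -618)), -1)), Mul(-3776669, Pow(3832657, -1))) = Add(Mul(-1233, Pow(Add(Rational(258511, 7), Mul(Rational(1, 7), -236029032), Mul(Rational(782, 7), 381924), Rational(-687216, 7)), -1)), Mul(-3776669, Rational(1, 3832657))) = Add(Mul(-1233, Pow(Add(Rational(258511, 7), Rational(-236029032, 7), Rational(298664568, 7), Rational(-687216, 7)), -1)), Rational(-3776669, 3832657)) = Add(Mul(-1233, Pow(Rational(62206831, 7), -1)), Rational(-3776669, 3832657)) = Add(Mul(-1233, Rational(7, 62206831)), Rational(-3776669, 3832657)) = Add(Rational(-8631, 62206831), Rational(-3776669, 3832657)) = Rational(-234967689888506, 238417446279967)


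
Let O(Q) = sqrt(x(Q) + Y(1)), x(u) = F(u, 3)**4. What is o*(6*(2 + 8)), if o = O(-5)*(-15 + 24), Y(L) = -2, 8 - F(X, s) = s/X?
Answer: 108*sqrt(3417551)/5 ≈ 39931.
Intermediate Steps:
F(X, s) = 8 - s/X
x(u) = (8 - 3/u)**4 (x(u) = (8 - 1*3/u)**4 = (8 - 3/u)**4)
O(Q) = sqrt(-2 + (-3 + 8*Q)**4/Q**4) (O(Q) = sqrt((-3 + 8*Q)**4/Q**4 - 2) = sqrt(-2 + (-3 + 8*Q)**4/Q**4))
o = 9*sqrt(3417551)/25 (o = sqrt(-2 + (-3 + 8*(-5))**4/(-5)**4)*(-15 + 24) = sqrt(-2 + (-3 - 40)**4/625)*9 = sqrt(-2 + (1/625)*(-43)**4)*9 = sqrt(-2 + (1/625)*3418801)*9 = sqrt(-2 + 3418801/625)*9 = sqrt(3417551/625)*9 = (sqrt(3417551)/25)*9 = 9*sqrt(3417551)/25 ≈ 665.52)
o*(6*(2 + 8)) = (9*sqrt(3417551)/25)*(6*(2 + 8)) = (9*sqrt(3417551)/25)*(6*10) = (9*sqrt(3417551)/25)*60 = 108*sqrt(3417551)/5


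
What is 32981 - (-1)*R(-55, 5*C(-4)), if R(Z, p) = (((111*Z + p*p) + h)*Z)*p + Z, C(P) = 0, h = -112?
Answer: 32926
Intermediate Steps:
R(Z, p) = Z + Z*p*(-112 + p² + 111*Z) (R(Z, p) = (((111*Z + p*p) - 112)*Z)*p + Z = (((111*Z + p²) - 112)*Z)*p + Z = (((p² + 111*Z) - 112)*Z)*p + Z = ((-112 + p² + 111*Z)*Z)*p + Z = (Z*(-112 + p² + 111*Z))*p + Z = Z*p*(-112 + p² + 111*Z) + Z = Z + Z*p*(-112 + p² + 111*Z))
32981 - (-1)*R(-55, 5*C(-4)) = 32981 - (-1)*(-55*(1 + (5*0)³ - 560*0 + 111*(-55)*(5*0))) = 32981 - (-1)*(-55*(1 + 0³ - 112*0 + 111*(-55)*0)) = 32981 - (-1)*(-55*(1 + 0 + 0 + 0)) = 32981 - (-1)*(-55*1) = 32981 - (-1)*(-55) = 32981 - 1*55 = 32981 - 55 = 32926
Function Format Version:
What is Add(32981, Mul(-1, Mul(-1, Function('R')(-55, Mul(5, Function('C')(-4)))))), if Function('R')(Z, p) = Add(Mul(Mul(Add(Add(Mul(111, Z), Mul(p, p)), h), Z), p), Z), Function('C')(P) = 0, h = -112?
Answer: 32926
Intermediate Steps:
Function('R')(Z, p) = Add(Z, Mul(Z, p, Add(-112, Pow(p, 2), Mul(111, Z)))) (Function('R')(Z, p) = Add(Mul(Mul(Add(Add(Mul(111, Z), Mul(p, p)), -112), Z), p), Z) = Add(Mul(Mul(Add(Add(Mul(111, Z), Pow(p, 2)), -112), Z), p), Z) = Add(Mul(Mul(Add(Add(Pow(p, 2), Mul(111, Z)), -112), Z), p), Z) = Add(Mul(Mul(Add(-112, Pow(p, 2), Mul(111, Z)), Z), p), Z) = Add(Mul(Mul(Z, Add(-112, Pow(p, 2), Mul(111, Z))), p), Z) = Add(Mul(Z, p, Add(-112, Pow(p, 2), Mul(111, Z))), Z) = Add(Z, Mul(Z, p, Add(-112, Pow(p, 2), Mul(111, Z)))))
Add(32981, Mul(-1, Mul(-1, Function('R')(-55, Mul(5, Function('C')(-4)))))) = Add(32981, Mul(-1, Mul(-1, Mul(-55, Add(1, Pow(Mul(5, 0), 3), Mul(-112, Mul(5, 0)), Mul(111, -55, Mul(5, 0))))))) = Add(32981, Mul(-1, Mul(-1, Mul(-55, Add(1, Pow(0, 3), Mul(-112, 0), Mul(111, -55, 0)))))) = Add(32981, Mul(-1, Mul(-1, Mul(-55, Add(1, 0, 0, 0))))) = Add(32981, Mul(-1, Mul(-1, Mul(-55, 1)))) = Add(32981, Mul(-1, Mul(-1, -55))) = Add(32981, Mul(-1, 55)) = Add(32981, -55) = 32926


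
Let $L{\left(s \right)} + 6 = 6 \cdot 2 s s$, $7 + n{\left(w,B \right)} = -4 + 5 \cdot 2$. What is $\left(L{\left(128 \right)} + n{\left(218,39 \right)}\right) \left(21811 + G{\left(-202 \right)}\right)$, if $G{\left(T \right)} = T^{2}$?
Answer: $12310171615$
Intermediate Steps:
$n{\left(w,B \right)} = -1$ ($n{\left(w,B \right)} = -7 + \left(-4 + 5 \cdot 2\right) = -7 + \left(-4 + 10\right) = -7 + 6 = -1$)
$L{\left(s \right)} = -6 + 12 s^{2}$ ($L{\left(s \right)} = -6 + 6 \cdot 2 s s = -6 + 12 s s = -6 + 12 s^{2}$)
$\left(L{\left(128 \right)} + n{\left(218,39 \right)}\right) \left(21811 + G{\left(-202 \right)}\right) = \left(\left(-6 + 12 \cdot 128^{2}\right) - 1\right) \left(21811 + \left(-202\right)^{2}\right) = \left(\left(-6 + 12 \cdot 16384\right) - 1\right) \left(21811 + 40804\right) = \left(\left(-6 + 196608\right) - 1\right) 62615 = \left(196602 - 1\right) 62615 = 196601 \cdot 62615 = 12310171615$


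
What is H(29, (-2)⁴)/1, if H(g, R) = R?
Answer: 16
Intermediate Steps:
H(29, (-2)⁴)/1 = (-2)⁴/1 = 16*1 = 16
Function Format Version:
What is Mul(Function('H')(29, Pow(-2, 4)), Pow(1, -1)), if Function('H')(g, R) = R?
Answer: 16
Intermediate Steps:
Mul(Function('H')(29, Pow(-2, 4)), Pow(1, -1)) = Mul(Pow(-2, 4), Pow(1, -1)) = Mul(16, 1) = 16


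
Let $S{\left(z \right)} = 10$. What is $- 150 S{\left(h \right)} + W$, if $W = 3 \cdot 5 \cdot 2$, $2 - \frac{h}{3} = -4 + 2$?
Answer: $-1470$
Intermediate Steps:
$h = 12$ ($h = 6 - 3 \left(-4 + 2\right) = 6 - -6 = 6 + 6 = 12$)
$W = 30$ ($W = 15 \cdot 2 = 30$)
$- 150 S{\left(h \right)} + W = \left(-150\right) 10 + 30 = -1500 + 30 = -1470$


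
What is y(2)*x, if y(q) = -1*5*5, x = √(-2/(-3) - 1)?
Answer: -25*I*√3/3 ≈ -14.434*I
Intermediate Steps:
x = I*√3/3 (x = √(-2*(-⅓) - 1) = √(⅔ - 1) = √(-⅓) = I*√3/3 ≈ 0.57735*I)
y(q) = -25 (y(q) = -5*5 = -25)
y(2)*x = -25*I*√3/3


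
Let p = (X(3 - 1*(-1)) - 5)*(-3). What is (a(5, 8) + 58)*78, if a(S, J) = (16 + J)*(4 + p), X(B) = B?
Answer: 17628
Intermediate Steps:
p = 3 (p = ((3 - 1*(-1)) - 5)*(-3) = ((3 + 1) - 5)*(-3) = (4 - 5)*(-3) = -1*(-3) = 3)
a(S, J) = 112 + 7*J (a(S, J) = (16 + J)*(4 + 3) = (16 + J)*7 = 112 + 7*J)
(a(5, 8) + 58)*78 = ((112 + 7*8) + 58)*78 = ((112 + 56) + 58)*78 = (168 + 58)*78 = 226*78 = 17628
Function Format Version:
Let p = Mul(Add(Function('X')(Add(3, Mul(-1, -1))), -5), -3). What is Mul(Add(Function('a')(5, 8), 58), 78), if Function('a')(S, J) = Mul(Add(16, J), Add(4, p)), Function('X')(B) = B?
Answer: 17628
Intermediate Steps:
p = 3 (p = Mul(Add(Add(3, Mul(-1, -1)), -5), -3) = Mul(Add(Add(3, 1), -5), -3) = Mul(Add(4, -5), -3) = Mul(-1, -3) = 3)
Function('a')(S, J) = Add(112, Mul(7, J)) (Function('a')(S, J) = Mul(Add(16, J), Add(4, 3)) = Mul(Add(16, J), 7) = Add(112, Mul(7, J)))
Mul(Add(Function('a')(5, 8), 58), 78) = Mul(Add(Add(112, Mul(7, 8)), 58), 78) = Mul(Add(Add(112, 56), 58), 78) = Mul(Add(168, 58), 78) = Mul(226, 78) = 17628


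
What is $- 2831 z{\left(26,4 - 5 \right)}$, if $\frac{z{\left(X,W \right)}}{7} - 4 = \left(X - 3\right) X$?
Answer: $-11929834$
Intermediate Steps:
$z{\left(X,W \right)} = 28 + 7 X \left(-3 + X\right)$ ($z{\left(X,W \right)} = 28 + 7 \left(X - 3\right) X = 28 + 7 \left(-3 + X\right) X = 28 + 7 X \left(-3 + X\right)$)
$- 2831 z{\left(26,4 - 5 \right)} = - 2831 \left(28 - 546 + 7 \cdot 26^{2}\right) = - 2831 \left(28 - 546 + 7 \cdot 676\right) = - 2831 \left(28 - 546 + 4732\right) = \left(-2831\right) 4214 = -11929834$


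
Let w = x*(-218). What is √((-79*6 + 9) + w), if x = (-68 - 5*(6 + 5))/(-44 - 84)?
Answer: I*√43167/8 ≈ 25.971*I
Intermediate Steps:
x = 123/128 (x = (-68 - 5*11)/(-128) = (-68 - 55)*(-1/128) = -123*(-1/128) = 123/128 ≈ 0.96094)
w = -13407/64 (w = (123/128)*(-218) = -13407/64 ≈ -209.48)
√((-79*6 + 9) + w) = √((-79*6 + 9) - 13407/64) = √((-474 + 9) - 13407/64) = √(-465 - 13407/64) = √(-43167/64) = I*√43167/8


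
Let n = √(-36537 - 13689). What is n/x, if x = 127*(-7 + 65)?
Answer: I*√50226/7366 ≈ 0.030425*I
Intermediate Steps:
n = I*√50226 (n = √(-50226) = I*√50226 ≈ 224.11*I)
x = 7366 (x = 127*58 = 7366)
n/x = (I*√50226)/7366 = (I*√50226)*(1/7366) = I*√50226/7366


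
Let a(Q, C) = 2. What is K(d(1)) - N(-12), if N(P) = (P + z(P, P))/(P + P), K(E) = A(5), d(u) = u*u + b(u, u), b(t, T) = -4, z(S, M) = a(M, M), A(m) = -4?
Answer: -53/12 ≈ -4.4167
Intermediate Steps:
z(S, M) = 2
d(u) = -4 + u² (d(u) = u*u - 4 = u² - 4 = -4 + u²)
K(E) = -4
N(P) = (2 + P)/(2*P) (N(P) = (P + 2)/(P + P) = (2 + P)/((2*P)) = (2 + P)*(1/(2*P)) = (2 + P)/(2*P))
K(d(1)) - N(-12) = -4 - (2 - 12)/(2*(-12)) = -4 - (-1)*(-10)/(2*12) = -4 - 1*5/12 = -4 - 5/12 = -53/12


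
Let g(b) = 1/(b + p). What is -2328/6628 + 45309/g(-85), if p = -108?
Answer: -14489864091/1657 ≈ -8.7446e+6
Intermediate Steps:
g(b) = 1/(-108 + b) (g(b) = 1/(b - 108) = 1/(-108 + b))
-2328/6628 + 45309/g(-85) = -2328/6628 + 45309/(1/(-108 - 85)) = -2328*1/6628 + 45309/(1/(-193)) = -582/1657 + 45309/(-1/193) = -582/1657 + 45309*(-193) = -582/1657 - 8744637 = -14489864091/1657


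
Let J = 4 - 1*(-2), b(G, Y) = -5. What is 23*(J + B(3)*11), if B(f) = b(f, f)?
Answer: -1127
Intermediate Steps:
B(f) = -5
J = 6 (J = 4 + 2 = 6)
23*(J + B(3)*11) = 23*(6 - 5*11) = 23*(6 - 55) = 23*(-49) = -1127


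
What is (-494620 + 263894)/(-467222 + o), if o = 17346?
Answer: 115363/224938 ≈ 0.51287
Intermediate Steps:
(-494620 + 263894)/(-467222 + o) = (-494620 + 263894)/(-467222 + 17346) = -230726/(-449876) = -230726*(-1/449876) = 115363/224938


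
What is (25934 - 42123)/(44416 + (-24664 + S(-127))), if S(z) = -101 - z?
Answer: -16189/19778 ≈ -0.81854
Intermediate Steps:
(25934 - 42123)/(44416 + (-24664 + S(-127))) = (25934 - 42123)/(44416 + (-24664 + (-101 - 1*(-127)))) = -16189/(44416 + (-24664 + (-101 + 127))) = -16189/(44416 + (-24664 + 26)) = -16189/(44416 - 24638) = -16189/19778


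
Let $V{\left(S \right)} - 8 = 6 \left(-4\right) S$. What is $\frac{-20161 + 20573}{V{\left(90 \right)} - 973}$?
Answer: $- \frac{412}{3125} \approx -0.13184$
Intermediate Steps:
$V{\left(S \right)} = 8 - 24 S$ ($V{\left(S \right)} = 8 + 6 \left(-4\right) S = 8 - 24 S$)
$\frac{-20161 + 20573}{V{\left(90 \right)} - 973} = \frac{-20161 + 20573}{\left(8 - 2160\right) - 973} = \frac{412}{\left(8 - 2160\right) - 973} = \frac{412}{-2152 - 973} = \frac{412}{-3125} = 412 \left(- \frac{1}{3125}\right) = - \frac{412}{3125}$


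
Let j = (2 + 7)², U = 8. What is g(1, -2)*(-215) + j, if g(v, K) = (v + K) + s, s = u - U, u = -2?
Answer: 2446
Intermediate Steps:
j = 81 (j = 9² = 81)
s = -10 (s = -2 - 1*8 = -2 - 8 = -10)
g(v, K) = -10 + K + v (g(v, K) = (v + K) - 10 = (K + v) - 10 = -10 + K + v)
g(1, -2)*(-215) + j = (-10 - 2 + 1)*(-215) + 81 = -11*(-215) + 81 = 2365 + 81 = 2446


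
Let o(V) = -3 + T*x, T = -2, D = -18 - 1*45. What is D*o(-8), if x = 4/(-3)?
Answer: 21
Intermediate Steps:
D = -63 (D = -18 - 45 = -63)
x = -4/3 (x = 4*(-⅓) = -4/3 ≈ -1.3333)
o(V) = -⅓ (o(V) = -3 - 2*(-4/3) = -3 + 8/3 = -⅓)
D*o(-8) = -63*(-⅓) = 21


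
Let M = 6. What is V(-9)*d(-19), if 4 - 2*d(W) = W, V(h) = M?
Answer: 69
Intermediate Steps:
V(h) = 6
d(W) = 2 - W/2
V(-9)*d(-19) = 6*(2 - 1/2*(-19)) = 6*(2 + 19/2) = 6*(23/2) = 69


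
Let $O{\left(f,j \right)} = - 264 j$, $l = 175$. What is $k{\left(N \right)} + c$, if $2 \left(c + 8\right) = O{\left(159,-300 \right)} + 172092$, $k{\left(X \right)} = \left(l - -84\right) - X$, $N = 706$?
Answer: $125191$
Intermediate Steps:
$k{\left(X \right)} = 259 - X$ ($k{\left(X \right)} = \left(175 - -84\right) - X = \left(175 + 84\right) - X = 259 - X$)
$c = 125638$ ($c = -8 + \frac{\left(-264\right) \left(-300\right) + 172092}{2} = -8 + \frac{79200 + 172092}{2} = -8 + \frac{1}{2} \cdot 251292 = -8 + 125646 = 125638$)
$k{\left(N \right)} + c = \left(259 - 706\right) + 125638 = -447 + 125638 = 125191$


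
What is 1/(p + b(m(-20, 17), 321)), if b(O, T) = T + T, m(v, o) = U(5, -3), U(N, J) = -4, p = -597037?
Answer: -1/596395 ≈ -1.6767e-6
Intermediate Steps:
m(v, o) = -4
b(O, T) = 2*T
1/(p + b(m(-20, 17), 321)) = 1/(-597037 + 2*321) = 1/(-597037 + 642) = 1/(-596395) = -1/596395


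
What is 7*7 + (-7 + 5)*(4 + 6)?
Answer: 29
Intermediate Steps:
7*7 + (-7 + 5)*(4 + 6) = 49 - 2*10 = 49 - 20 = 29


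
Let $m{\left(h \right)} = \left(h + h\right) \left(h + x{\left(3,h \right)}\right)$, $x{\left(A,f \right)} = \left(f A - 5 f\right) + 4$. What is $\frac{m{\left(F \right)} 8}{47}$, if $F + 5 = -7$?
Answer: $- \frac{3072}{47} \approx -65.362$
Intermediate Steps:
$F = -12$ ($F = -5 - 7 = -12$)
$x{\left(A,f \right)} = 4 - 5 f + A f$ ($x{\left(A,f \right)} = \left(A f - 5 f\right) + 4 = \left(- 5 f + A f\right) + 4 = 4 - 5 f + A f$)
$m{\left(h \right)} = 2 h \left(4 - h\right)$ ($m{\left(h \right)} = \left(h + h\right) \left(h + \left(4 - 5 h + 3 h\right)\right) = 2 h \left(h - \left(-4 + 2 h\right)\right) = 2 h \left(4 - h\right)$)
$\frac{m{\left(F \right)} 8}{47} = \frac{2 \left(-12\right) \left(4 - -12\right) 8}{47} = 2 \left(-12\right) \left(4 + 12\right) 8 \cdot \frac{1}{47} = 2 \left(-12\right) 16 \cdot 8 \cdot \frac{1}{47} = \left(-384\right) 8 \cdot \frac{1}{47} = \left(-3072\right) \frac{1}{47} = - \frac{3072}{47}$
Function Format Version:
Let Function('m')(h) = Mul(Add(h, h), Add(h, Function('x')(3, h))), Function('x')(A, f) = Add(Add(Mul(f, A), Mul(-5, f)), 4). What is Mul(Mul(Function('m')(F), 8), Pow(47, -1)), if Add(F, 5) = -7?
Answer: Rational(-3072, 47) ≈ -65.362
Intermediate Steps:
F = -12 (F = Add(-5, -7) = -12)
Function('x')(A, f) = Add(4, Mul(-5, f), Mul(A, f)) (Function('x')(A, f) = Add(Add(Mul(A, f), Mul(-5, f)), 4) = Add(Add(Mul(-5, f), Mul(A, f)), 4) = Add(4, Mul(-5, f), Mul(A, f)))
Function('m')(h) = Mul(2, h, Add(4, Mul(-1, h))) (Function('m')(h) = Mul(Add(h, h), Add(h, Add(4, Mul(-5, h), Mul(3, h)))) = Mul(Mul(2, h), Add(h, Add(4, Mul(-2, h)))) = Mul(Mul(2, h), Add(4, Mul(-1, h))) = Mul(2, h, Add(4, Mul(-1, h))))
Mul(Mul(Function('m')(F), 8), Pow(47, -1)) = Mul(Mul(Mul(2, -12, Add(4, Mul(-1, -12))), 8), Pow(47, -1)) = Mul(Mul(Mul(2, -12, Add(4, 12)), 8), Rational(1, 47)) = Mul(Mul(Mul(2, -12, 16), 8), Rational(1, 47)) = Mul(Mul(-384, 8), Rational(1, 47)) = Mul(-3072, Rational(1, 47)) = Rational(-3072, 47)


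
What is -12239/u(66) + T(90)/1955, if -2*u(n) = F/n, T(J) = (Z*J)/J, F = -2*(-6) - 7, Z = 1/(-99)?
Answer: 62536247531/193545 ≈ 3.2311e+5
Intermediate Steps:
Z = -1/99 ≈ -0.010101
F = 5 (F = 12 - 7 = 5)
T(J) = -1/99 (T(J) = (-J/99)/J = -1/99)
u(n) = -5/(2*n)
-12239/u(66) + T(90)/1955 = -12239/((-5/2/66)) - 1/99/1955 = -12239/((-5/2*1/66)) - 1/99*1/1955 = -12239/(-5/132) - 1/193545 = -12239*(-132/5) - 1/193545 = 1615548/5 - 1/193545 = 62536247531/193545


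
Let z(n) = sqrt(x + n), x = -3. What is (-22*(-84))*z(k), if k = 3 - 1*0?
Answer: 0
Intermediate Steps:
k = 3 (k = 3 + 0 = 3)
z(n) = sqrt(-3 + n)
(-22*(-84))*z(k) = (-22*(-84))*sqrt(-3 + 3) = 1848*sqrt(0) = 1848*0 = 0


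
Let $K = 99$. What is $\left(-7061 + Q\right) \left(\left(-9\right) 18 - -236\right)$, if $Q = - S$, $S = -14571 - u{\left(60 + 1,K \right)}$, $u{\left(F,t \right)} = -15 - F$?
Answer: $550116$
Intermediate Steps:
$S = -14495$ ($S = -14571 - \left(-15 - \left(60 + 1\right)\right) = -14571 - \left(-15 - 61\right) = -14571 - -76 = -14571 + 76 = -14495$)
$Q = 14495$ ($Q = \left(-1\right) \left(-14495\right) = 14495$)
$\left(-7061 + Q\right) \left(\left(-9\right) 18 - -236\right) = \left(-7061 + 14495\right) \left(\left(-9\right) 18 - -236\right) = 7434 \left(-162 + 236\right) = 7434 \cdot 74 = 550116$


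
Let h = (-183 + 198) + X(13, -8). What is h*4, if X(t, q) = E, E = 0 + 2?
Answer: 68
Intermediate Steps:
E = 2
X(t, q) = 2
h = 17 (h = (-183 + 198) + 2 = 15 + 2 = 17)
h*4 = 17*4 = 68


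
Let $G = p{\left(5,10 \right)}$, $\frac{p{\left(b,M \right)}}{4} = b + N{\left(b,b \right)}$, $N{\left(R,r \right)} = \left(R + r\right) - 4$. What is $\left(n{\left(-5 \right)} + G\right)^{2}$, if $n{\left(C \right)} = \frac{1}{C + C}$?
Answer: $\frac{192721}{100} \approx 1927.2$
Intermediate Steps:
$N{\left(R,r \right)} = -4 + R + r$
$p{\left(b,M \right)} = -16 + 12 b$ ($p{\left(b,M \right)} = 4 \left(b + \left(-4 + b + b\right)\right) = 4 \left(b + \left(-4 + 2 b\right)\right) = 4 \left(-4 + 3 b\right) = -16 + 12 b$)
$G = 44$ ($G = -16 + 12 \cdot 5 = -16 + 60 = 44$)
$n{\left(C \right)} = \frac{1}{2 C}$
$\left(n{\left(-5 \right)} + G\right)^{2} = \left(\frac{1}{2 \left(-5\right)} + 44\right)^{2} = \left(\frac{1}{2} \left(- \frac{1}{5}\right) + 44\right)^{2} = \left(- \frac{1}{10} + 44\right)^{2} = \left(\frac{439}{10}\right)^{2} = \frac{192721}{100}$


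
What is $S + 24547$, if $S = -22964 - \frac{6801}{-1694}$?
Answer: $\frac{2688403}{1694} \approx 1587.0$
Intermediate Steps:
$S = - \frac{38894215}{1694}$ ($S = -22964 - - \frac{6801}{1694} = -22964 + \frac{6801}{1694} = - \frac{38894215}{1694} \approx -22960.0$)
$S + 24547 = - \frac{38894215}{1694} + 24547 = \frac{2688403}{1694}$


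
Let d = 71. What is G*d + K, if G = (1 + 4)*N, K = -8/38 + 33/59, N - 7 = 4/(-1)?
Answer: 1194256/1121 ≈ 1065.3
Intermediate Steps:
N = 3 (N = 7 + 4/(-1) = 7 + 4*(-1) = 7 - 4 = 3)
K = 391/1121 (K = -8*1/38 + 33*(1/59) = -4/19 + 33/59 = 391/1121 ≈ 0.34880)
G = 15 (G = (1 + 4)*3 = 5*3 = 15)
G*d + K = 15*71 + 391/1121 = 1065 + 391/1121 = 1194256/1121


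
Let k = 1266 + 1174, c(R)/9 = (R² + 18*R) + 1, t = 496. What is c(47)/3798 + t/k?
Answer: 479122/64355 ≈ 7.4450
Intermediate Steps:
c(R) = 9 + 9*R² + 162*R (c(R) = 9*((R² + 18*R) + 1) = 9*(1 + R² + 18*R) = 9 + 9*R² + 162*R)
k = 2440
c(47)/3798 + t/k = (9 + 9*47² + 162*47)/3798 + 496/2440 = (9 + 9*2209 + 7614)*(1/3798) + 496*(1/2440) = (9 + 19881 + 7614)*(1/3798) + 62/305 = 27504*(1/3798) + 62/305 = 1528/211 + 62/305 = 479122/64355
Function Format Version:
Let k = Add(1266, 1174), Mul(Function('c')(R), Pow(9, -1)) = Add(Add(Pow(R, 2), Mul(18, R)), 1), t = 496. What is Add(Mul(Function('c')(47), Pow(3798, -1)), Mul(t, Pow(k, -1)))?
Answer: Rational(479122, 64355) ≈ 7.4450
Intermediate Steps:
Function('c')(R) = Add(9, Mul(9, Pow(R, 2)), Mul(162, R)) (Function('c')(R) = Mul(9, Add(Add(Pow(R, 2), Mul(18, R)), 1)) = Mul(9, Add(1, Pow(R, 2), Mul(18, R))) = Add(9, Mul(9, Pow(R, 2)), Mul(162, R)))
k = 2440
Add(Mul(Function('c')(47), Pow(3798, -1)), Mul(t, Pow(k, -1))) = Add(Mul(Add(9, Mul(9, Pow(47, 2)), Mul(162, 47)), Pow(3798, -1)), Mul(496, Pow(2440, -1))) = Add(Mul(Add(9, Mul(9, 2209), 7614), Rational(1, 3798)), Mul(496, Rational(1, 2440))) = Add(Mul(Add(9, 19881, 7614), Rational(1, 3798)), Rational(62, 305)) = Add(Mul(27504, Rational(1, 3798)), Rational(62, 305)) = Add(Rational(1528, 211), Rational(62, 305)) = Rational(479122, 64355)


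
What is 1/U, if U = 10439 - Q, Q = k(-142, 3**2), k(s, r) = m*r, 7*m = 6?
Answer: 7/73019 ≈ 9.5865e-5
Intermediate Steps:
m = 6/7 (m = (1/7)*6 = 6/7 ≈ 0.85714)
k(s, r) = 6*r/7
Q = 54/7 (Q = (6/7)*3**2 = (6/7)*9 = 54/7 ≈ 7.7143)
U = 73019/7 (U = 10439 - 1*54/7 = 10439 - 54/7 = 73019/7 ≈ 10431.)
1/U = 1/(73019/7) = 7/73019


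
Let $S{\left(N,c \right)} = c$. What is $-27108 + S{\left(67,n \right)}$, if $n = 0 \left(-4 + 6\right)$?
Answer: $-27108$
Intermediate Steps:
$n = 0$ ($n = 0 \cdot 2 = 0$)
$-27108 + S{\left(67,n \right)} = -27108 + 0 = -27108$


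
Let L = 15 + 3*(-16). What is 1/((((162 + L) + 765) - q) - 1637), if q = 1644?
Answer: -1/2387 ≈ -0.00041894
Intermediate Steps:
L = -33 (L = 15 - 48 = -33)
1/((((162 + L) + 765) - q) - 1637) = 1/((((162 - 33) + 765) - 1*1644) - 1637) = 1/(((129 + 765) - 1644) - 1637) = 1/((894 - 1644) - 1637) = 1/(-750 - 1637) = 1/(-2387) = -1/2387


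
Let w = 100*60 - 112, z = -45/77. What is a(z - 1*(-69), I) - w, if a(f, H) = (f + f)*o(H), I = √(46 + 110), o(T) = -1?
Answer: -463912/77 ≈ -6024.8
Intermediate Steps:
z = -45/77 (z = -45*1/77 = -45/77 ≈ -0.58442)
I = 2*√39 (I = √156 = 2*√39 ≈ 12.490)
a(f, H) = -2*f (a(f, H) = (f + f)*(-1) = (2*f)*(-1) = -2*f)
w = 5888 (w = 6000 - 112 = 5888)
a(z - 1*(-69), I) - w = -2*(-45/77 - 1*(-69)) - 1*5888 = -2*(-45/77 + 69) - 5888 = -2*5268/77 - 5888 = -10536/77 - 5888 = -463912/77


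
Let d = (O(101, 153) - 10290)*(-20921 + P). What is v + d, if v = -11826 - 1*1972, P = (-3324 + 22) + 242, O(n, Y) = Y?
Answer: 243081599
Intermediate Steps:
P = -3060 (P = -3302 + 242 = -3060)
v = -13798 (v = -11826 - 1972 = -13798)
d = 243095397 (d = (153 - 10290)*(-20921 - 3060) = -10137*(-23981) = 243095397)
v + d = -13798 + 243095397 = 243081599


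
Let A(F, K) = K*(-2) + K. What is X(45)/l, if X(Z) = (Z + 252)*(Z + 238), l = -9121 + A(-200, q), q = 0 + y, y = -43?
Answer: -28017/3026 ≈ -9.2588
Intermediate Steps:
q = -43 (q = 0 - 43 = -43)
A(F, K) = -K (A(F, K) = -2*K + K = -K)
l = -9078 (l = -9121 - 1*(-43) = -9121 + 43 = -9078)
X(Z) = (238 + Z)*(252 + Z) (X(Z) = (252 + Z)*(238 + Z) = (238 + Z)*(252 + Z))
X(45)/l = (59976 + 45² + 490*45)/(-9078) = (59976 + 2025 + 22050)*(-1/9078) = 84051*(-1/9078) = -28017/3026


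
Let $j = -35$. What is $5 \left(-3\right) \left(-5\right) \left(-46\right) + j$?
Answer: $-3485$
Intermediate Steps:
$5 \left(-3\right) \left(-5\right) \left(-46\right) + j = 5 \left(-3\right) \left(-5\right) \left(-46\right) - 35 = \left(-15\right) \left(-5\right) \left(-46\right) - 35 = 75 \left(-46\right) - 35 = -3450 - 35 = -3485$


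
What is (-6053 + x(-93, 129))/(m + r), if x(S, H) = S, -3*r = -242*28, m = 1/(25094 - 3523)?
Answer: -397726098/146165099 ≈ -2.7211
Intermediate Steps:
m = 1/21571 ≈ 4.6359e-5
r = 6776/3 (r = -(-242)*28/3 = -⅓*(-6776) = 6776/3 ≈ 2258.7)
(-6053 + x(-93, 129))/(m + r) = (-6053 - 93)/(1/21571 + 6776/3) = -6146/146165099/64713 = -6146*64713/146165099 = -397726098/146165099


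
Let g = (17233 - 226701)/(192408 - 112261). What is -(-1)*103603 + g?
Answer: 8303260173/80147 ≈ 1.0360e+5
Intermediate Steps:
g = -209468/80147 ≈ -2.6135
-(-1)*103603 + g = -(-1)*103603 - 209468/80147 = -1*(-103603) - 209468/80147 = 103603 - 209468/80147 = 8303260173/80147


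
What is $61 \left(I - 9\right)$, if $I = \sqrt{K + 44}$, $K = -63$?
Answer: $-549 + 61 i \sqrt{19} \approx -549.0 + 265.89 i$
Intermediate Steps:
$I = i \sqrt{19}$ ($I = \sqrt{-63 + 44} = \sqrt{-19} = i \sqrt{19} \approx 4.3589 i$)
$61 \left(I - 9\right) = 61 \left(i \sqrt{19} - 9\right) = 61 \left(-9 + i \sqrt{19}\right) = -549 + 61 i \sqrt{19}$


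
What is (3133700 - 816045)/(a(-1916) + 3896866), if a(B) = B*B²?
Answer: -463531/1405969286 ≈ -0.00032969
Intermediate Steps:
a(B) = B³
(3133700 - 816045)/(a(-1916) + 3896866) = (3133700 - 816045)/((-1916)³ + 3896866) = 2317655/(-7033743296 + 3896866) = 2317655/(-7029846430) = 2317655*(-1/7029846430) = -463531/1405969286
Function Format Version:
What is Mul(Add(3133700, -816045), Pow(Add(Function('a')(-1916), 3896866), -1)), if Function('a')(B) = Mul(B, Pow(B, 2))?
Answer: Rational(-463531, 1405969286) ≈ -0.00032969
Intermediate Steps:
Function('a')(B) = Pow(B, 3)
Mul(Add(3133700, -816045), Pow(Add(Function('a')(-1916), 3896866), -1)) = Mul(Add(3133700, -816045), Pow(Add(Pow(-1916, 3), 3896866), -1)) = Mul(2317655, Pow(Add(-7033743296, 3896866), -1)) = Mul(2317655, Pow(-7029846430, -1)) = Mul(2317655, Rational(-1, 7029846430)) = Rational(-463531, 1405969286)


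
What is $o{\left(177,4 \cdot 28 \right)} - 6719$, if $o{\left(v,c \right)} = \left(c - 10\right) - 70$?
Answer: $-6687$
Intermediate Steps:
$o{\left(v,c \right)} = -80 + c$ ($o{\left(v,c \right)} = \left(-10 + c\right) - 70 = -80 + c$)
$o{\left(177,4 \cdot 28 \right)} - 6719 = \left(-80 + 4 \cdot 28\right) - 6719 = \left(-80 + 112\right) - 6719 = 32 - 6719 = -6687$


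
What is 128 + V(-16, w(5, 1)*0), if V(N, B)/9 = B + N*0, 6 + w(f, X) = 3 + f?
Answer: 128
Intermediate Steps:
w(f, X) = -3 + f (w(f, X) = -6 + (3 + f) = -3 + f)
V(N, B) = 9*B (V(N, B) = 9*(B + N*0) = 9*(B + 0) = 9*B)
128 + V(-16, w(5, 1)*0) = 128 + 9*((-3 + 5)*0) = 128 + 9*(2*0) = 128 + 9*0 = 128 + 0 = 128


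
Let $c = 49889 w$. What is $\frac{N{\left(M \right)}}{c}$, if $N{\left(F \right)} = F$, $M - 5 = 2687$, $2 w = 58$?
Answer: $\frac{2692}{1446781} \approx 0.0018607$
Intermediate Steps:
$w = 29$ ($w = \frac{1}{2} \cdot 58 = 29$)
$M = 2692$ ($M = 5 + 2687 = 2692$)
$c = 1446781$ ($c = 49889 \cdot 29 = 1446781$)
$\frac{N{\left(M \right)}}{c} = \frac{2692}{1446781}$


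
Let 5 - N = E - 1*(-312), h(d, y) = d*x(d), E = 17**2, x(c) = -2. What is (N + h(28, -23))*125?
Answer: -81500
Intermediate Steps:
E = 289
h(d, y) = -2*d (h(d, y) = d*(-2) = -2*d)
N = -596 (N = 5 - (289 - 1*(-312)) = 5 - (289 + 312) = 5 - 1*601 = 5 - 601 = -596)
(N + h(28, -23))*125 = (-596 - 2*28)*125 = (-596 - 56)*125 = -652*125 = -81500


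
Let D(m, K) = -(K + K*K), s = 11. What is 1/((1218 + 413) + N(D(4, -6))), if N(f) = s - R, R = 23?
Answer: 1/1619 ≈ 0.00061767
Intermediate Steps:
D(m, K) = -K - K**2 (D(m, K) = -(K + K**2) = -K - K**2)
N(f) = -12 (N(f) = 11 - 1*23 = 11 - 23 = -12)
1/((1218 + 413) + N(D(4, -6))) = 1/((1218 + 413) - 12) = 1/(1631 - 12) = 1/1619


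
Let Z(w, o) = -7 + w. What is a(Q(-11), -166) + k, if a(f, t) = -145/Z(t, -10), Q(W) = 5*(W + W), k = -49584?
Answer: -8577887/173 ≈ -49583.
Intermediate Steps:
Q(W) = 10*W (Q(W) = 5*(2*W) = 10*W)
a(f, t) = -145/(-7 + t)
a(Q(-11), -166) + k = -145/(-7 - 166) - 49584 = -145/(-173) - 49584 = -145*(-1/173) - 49584 = 145/173 - 49584 = -8577887/173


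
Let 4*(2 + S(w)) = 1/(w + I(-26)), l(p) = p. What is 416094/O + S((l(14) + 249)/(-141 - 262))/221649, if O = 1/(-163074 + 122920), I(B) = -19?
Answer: -117319773870824216083/7021840320 ≈ -1.6708e+10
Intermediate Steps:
O = -1/40154 (O = 1/(-40154) = -1/40154 ≈ -2.4904e-5)
S(w) = -2 + 1/(4*(-19 + w)) (S(w) = -2 + 1/(4*(w - 19)) = -2 + 1/(4*(-19 + w)))
416094/O + S((l(14) + 249)/(-141 - 262))/221649 = 416094/(-1/40154) + ((153 - 8*(14 + 249)/(-141 - 262))/(4*(-19 + (14 + 249)/(-141 - 262))))/221649 = 416094*(-40154) + ((153 - 2104/(-403))/(4*(-19 + 263/(-403))))*(1/221649) = -16707838476 + ((153 - 2104*(-1)/403)/(4*(-19 + 263*(-1/403))))*(1/221649) = -16707838476 + ((153 - 8*(-263/403))/(4*(-19 - 263/403)))*(1/221649) = -16707838476 + ((153 + 2104/403)/(4*(-7920/403)))*(1/221649) = -16707838476 + ((¼)*(-403/7920)*(63763/403))*(1/221649) = -16707838476 - 63763/31680*1/221649 = -16707838476 - 63763/7021840320 = -117319773870824216083/7021840320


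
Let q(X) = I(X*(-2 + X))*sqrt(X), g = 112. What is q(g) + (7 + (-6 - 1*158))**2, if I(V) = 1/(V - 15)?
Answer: 24649 + 4*sqrt(7)/12305 ≈ 24649.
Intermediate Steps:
I(V) = 1/(-15 + V)
q(X) = sqrt(X)/(-15 + X*(-2 + X))
q(g) + (7 + (-6 - 1*158))**2 = sqrt(112)/(-15 + 112*(-2 + 112)) + (7 + (-6 - 1*158))**2 = (4*sqrt(7))/(-15 + 112*110) + (7 + (-6 - 158))**2 = (4*sqrt(7))/(-15 + 12320) + (7 - 164)**2 = (4*sqrt(7))/12305 + (-157)**2 = (4*sqrt(7))*(1/12305) + 24649 = 4*sqrt(7)/12305 + 24649 = 24649 + 4*sqrt(7)/12305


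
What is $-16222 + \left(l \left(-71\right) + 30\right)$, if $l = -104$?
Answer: $-8808$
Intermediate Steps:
$-16222 + \left(l \left(-71\right) + 30\right) = -16222 + \left(\left(-104\right) \left(-71\right) + 30\right) = -16222 + \left(7384 + 30\right) = -16222 + 7414 = -8808$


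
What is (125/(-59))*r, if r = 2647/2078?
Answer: -330875/122602 ≈ -2.6988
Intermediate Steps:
r = 2647/2078 (r = 2647*(1/2078) = 2647/2078 ≈ 1.2738)
(125/(-59))*r = (125/(-59))*(2647/2078) = (125*(-1/59))*(2647/2078) = -125/59*2647/2078 = -330875/122602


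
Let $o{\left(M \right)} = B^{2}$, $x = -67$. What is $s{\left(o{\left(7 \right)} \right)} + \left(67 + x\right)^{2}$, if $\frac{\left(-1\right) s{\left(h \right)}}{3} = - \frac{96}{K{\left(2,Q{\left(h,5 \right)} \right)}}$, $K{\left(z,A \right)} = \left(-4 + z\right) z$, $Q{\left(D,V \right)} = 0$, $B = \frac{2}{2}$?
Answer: $-72$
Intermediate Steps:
$B = 1$ ($B = 2 \cdot \frac{1}{2} = 1$)
$o{\left(M \right)} = 1$ ($o{\left(M \right)} = 1^{2} = 1$)
$K{\left(z,A \right)} = z \left(-4 + z\right)$
$s{\left(h \right)} = -72$ ($s{\left(h \right)} = - 3 \left(- \frac{96}{2 \left(-4 + 2\right)}\right) = - 3 \left(- \frac{96}{2 \left(-2\right)}\right) = - 3 \left(- \frac{96}{-4}\right) = - 3 \left(\left(-96\right) \left(- \frac{1}{4}\right)\right) = \left(-3\right) 24 = -72$)
$s{\left(o{\left(7 \right)} \right)} + \left(67 + x\right)^{2} = -72 + \left(67 - 67\right)^{2} = -72 + 0^{2} = -72 + 0 = -72$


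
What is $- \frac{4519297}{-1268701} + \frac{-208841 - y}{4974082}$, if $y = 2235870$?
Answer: $\frac{19377746569943}{6310622807482} \approx 3.0707$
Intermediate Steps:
$- \frac{4519297}{-1268701} + \frac{-208841 - y}{4974082} = - \frac{4519297}{-1268701} + \frac{-208841 - 2235870}{4974082} = \left(-4519297\right) \left(- \frac{1}{1268701}\right) + \left(-208841 - 2235870\right) \frac{1}{4974082} = \frac{4519297}{1268701} - \frac{2444711}{4974082} = \frac{19377746569943}{6310622807482}$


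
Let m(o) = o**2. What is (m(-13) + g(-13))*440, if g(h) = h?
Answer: 68640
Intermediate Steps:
(m(-13) + g(-13))*440 = ((-13)**2 - 13)*440 = (169 - 13)*440 = 156*440 = 68640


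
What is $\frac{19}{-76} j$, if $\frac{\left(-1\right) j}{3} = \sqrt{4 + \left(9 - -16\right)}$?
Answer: $\frac{3 \sqrt{29}}{4} \approx 4.0389$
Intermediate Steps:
$j = - 3 \sqrt{29}$ ($j = - 3 \sqrt{4 + \left(9 - -16\right)} = - 3 \sqrt{4 + \left(9 + 16\right)} = - 3 \sqrt{4 + 25} = - 3 \sqrt{29} \approx -16.155$)
$\frac{19}{-76} j = \frac{19}{-76} \left(- 3 \sqrt{29}\right) = 19 \left(- \frac{1}{76}\right) \left(- 3 \sqrt{29}\right) = - \frac{\left(-3\right) \sqrt{29}}{4} = \frac{3 \sqrt{29}}{4}$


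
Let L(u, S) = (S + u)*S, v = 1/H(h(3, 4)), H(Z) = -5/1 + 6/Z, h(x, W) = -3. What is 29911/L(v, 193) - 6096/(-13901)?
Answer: 4498862477/3621905550 ≈ 1.2421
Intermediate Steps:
H(Z) = -5 + 6/Z (H(Z) = -5*1 + 6/Z = -5 + 6/Z)
v = -⅐ (v = 1/(-5 + 6/(-3)) = 1/(-5 + 6*(-⅓)) = 1/(-5 - 2) = 1/(-7) = -⅐ ≈ -0.14286)
L(u, S) = S*(S + u)
29911/L(v, 193) - 6096/(-13901) = 29911/((193*(193 - ⅐))) - 6096/(-13901) = 29911/((193*(1350/7))) - 6096*(-1/13901) = 29911/(260550/7) + 6096/13901 = 29911*(7/260550) + 6096/13901 = 209377/260550 + 6096/13901 = 4498862477/3621905550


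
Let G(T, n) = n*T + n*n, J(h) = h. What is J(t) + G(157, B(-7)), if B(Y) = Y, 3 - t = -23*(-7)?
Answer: -1208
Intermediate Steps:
t = -158 (t = 3 - (-23)*(-7) = 3 - 1*161 = 3 - 161 = -158)
G(T, n) = n**2 + T*n (G(T, n) = T*n + n**2 = n**2 + T*n)
J(t) + G(157, B(-7)) = -158 - 7*(157 - 7) = -158 - 7*150 = -158 - 1050 = -1208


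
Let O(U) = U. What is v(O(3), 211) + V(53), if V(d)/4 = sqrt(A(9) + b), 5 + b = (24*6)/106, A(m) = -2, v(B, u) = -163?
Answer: -163 + 4*I*sqrt(15847)/53 ≈ -163.0 + 9.5007*I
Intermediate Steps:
b = -193/53 (b = -5 + (24*6)/106 = -5 + 144*(1/106) = -5 + 72/53 = -193/53 ≈ -3.6415)
V(d) = 4*I*sqrt(15847)/53 (V(d) = 4*sqrt(-2 - 193/53) = 4*sqrt(-299/53) = 4*(I*sqrt(15847)/53) = 4*I*sqrt(15847)/53)
v(O(3), 211) + V(53) = -163 + 4*I*sqrt(15847)/53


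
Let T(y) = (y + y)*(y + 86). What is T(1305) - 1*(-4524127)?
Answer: 8154637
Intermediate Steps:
T(y) = 2*y*(86 + y) (T(y) = (2*y)*(86 + y) = 2*y*(86 + y))
T(1305) - 1*(-4524127) = 2*1305*(86 + 1305) - 1*(-4524127) = 2*1305*1391 + 4524127 = 3630510 + 4524127 = 8154637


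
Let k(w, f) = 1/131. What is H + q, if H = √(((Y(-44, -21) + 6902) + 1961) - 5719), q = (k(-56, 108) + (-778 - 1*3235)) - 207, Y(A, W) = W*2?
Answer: -552819/131 + √3102 ≈ -4164.3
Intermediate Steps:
Y(A, W) = 2*W
k(w, f) = 1/131
q = -552819/131 (q = (1/131 + (-778 - 1*3235)) - 207 = (1/131 + (-778 - 3235)) - 207 = (1/131 - 4013) - 207 = -525702/131 - 207 = -552819/131 ≈ -4220.0)
H = √3102 (H = √(((2*(-21) + 6902) + 1961) - 5719) = √(((-42 + 6902) + 1961) - 5719) = √((6860 + 1961) - 5719) = √(8821 - 5719) = √3102 ≈ 55.696)
H + q = √3102 - 552819/131 = -552819/131 + √3102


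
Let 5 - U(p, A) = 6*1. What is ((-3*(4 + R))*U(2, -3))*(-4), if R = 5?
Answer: -108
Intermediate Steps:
U(p, A) = -1 (U(p, A) = 5 - 6 = -1)
((-3*(4 + R))*U(2, -3))*(-4) = (-3*(4 + 5)*(-1))*(-4) = (-3*9*(-1))*(-4) = -27*(-1)*(-4) = 27*(-4) = -108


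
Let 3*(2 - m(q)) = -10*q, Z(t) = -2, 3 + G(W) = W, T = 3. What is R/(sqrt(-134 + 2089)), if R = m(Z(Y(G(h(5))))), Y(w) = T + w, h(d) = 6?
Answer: -14*sqrt(1955)/5865 ≈ -0.10554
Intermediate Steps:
G(W) = -3 + W
Y(w) = 3 + w
m(q) = 2 + 10*q/3 (m(q) = 2 - (-10)*q/3 = 2 + 10*q/3)
R = -14/3 (R = 2 + (10/3)*(-2) = 2 - 20/3 = -14/3 ≈ -4.6667)
R/(sqrt(-134 + 2089)) = -14/(3*sqrt(-134 + 2089)) = -14*sqrt(1955)/1955/3 = -14*sqrt(1955)/5865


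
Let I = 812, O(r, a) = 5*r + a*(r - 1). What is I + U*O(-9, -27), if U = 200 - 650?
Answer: -100438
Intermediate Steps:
O(r, a) = 5*r + a*(-1 + r)
U = -450
I + U*O(-9, -27) = 812 - 450*(-1*(-27) + 5*(-9) - 27*(-9)) = 812 - 450*(27 - 45 + 243) = 812 - 450*225 = 812 - 101250 = -100438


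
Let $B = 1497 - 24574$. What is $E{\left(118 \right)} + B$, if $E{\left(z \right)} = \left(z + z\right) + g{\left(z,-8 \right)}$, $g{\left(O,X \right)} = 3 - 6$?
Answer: $-22844$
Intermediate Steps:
$B = -23077$
$g{\left(O,X \right)} = -3$ ($g{\left(O,X \right)} = 3 - 6 = -3$)
$E{\left(z \right)} = -3 + 2 z$ ($E{\left(z \right)} = \left(z + z\right) - 3 = 2 z - 3 = -3 + 2 z$)
$E{\left(118 \right)} + B = \left(-3 + 2 \cdot 118\right) - 23077 = \left(-3 + 236\right) - 23077 = 233 - 23077 = -22844$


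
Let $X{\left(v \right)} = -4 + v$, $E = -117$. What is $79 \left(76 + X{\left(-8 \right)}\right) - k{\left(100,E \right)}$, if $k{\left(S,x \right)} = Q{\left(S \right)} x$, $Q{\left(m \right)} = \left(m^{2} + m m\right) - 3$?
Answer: $2344705$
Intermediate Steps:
$Q{\left(m \right)} = -3 + 2 m^{2}$ ($Q{\left(m \right)} = \left(m^{2} + m^{2}\right) - 3 = 2 m^{2} - 3 = -3 + 2 m^{2}$)
$k{\left(S,x \right)} = x \left(-3 + 2 S^{2}\right)$ ($k{\left(S,x \right)} = \left(-3 + 2 S^{2}\right) x = x \left(-3 + 2 S^{2}\right)$)
$79 \left(76 + X{\left(-8 \right)}\right) - k{\left(100,E \right)} = 79 \left(76 - 12\right) - - 117 \left(-3 + 2 \cdot 100^{2}\right) = 79 \left(76 - 12\right) - - 117 \left(-3 + 2 \cdot 10000\right) = 79 \cdot 64 - - 117 \left(-3 + 20000\right) = 5056 - \left(-117\right) 19997 = 5056 - -2339649 = 5056 + 2339649 = 2344705$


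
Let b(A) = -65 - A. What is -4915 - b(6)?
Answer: -4844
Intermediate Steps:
-4915 - b(6) = -4915 - (-65 - 1*6) = -4915 - (-65 - 6) = -4915 - 1*(-71) = -4915 + 71 = -4844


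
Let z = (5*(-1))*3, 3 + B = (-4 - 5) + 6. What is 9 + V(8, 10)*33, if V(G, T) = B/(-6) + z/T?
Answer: -15/2 ≈ -7.5000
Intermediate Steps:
B = -6 (B = -3 + ((-4 - 5) + 6) = -3 + (-9 + 6) = -3 - 3 = -6)
z = -15 (z = -5*3 = -15)
V(G, T) = 1 - 15/T (V(G, T) = -6/(-6) - 15/T = -6*(-⅙) - 15/T = 1 - 15/T)
9 + V(8, 10)*33 = 9 + ((-15 + 10)/10)*33 = 9 + ((⅒)*(-5))*33 = 9 - ½*33 = 9 - 33/2 = -15/2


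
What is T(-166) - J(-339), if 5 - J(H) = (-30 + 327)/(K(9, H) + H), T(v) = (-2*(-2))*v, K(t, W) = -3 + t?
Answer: -24786/37 ≈ -669.89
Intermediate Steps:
T(v) = 4*v
J(H) = 5 - 297/(6 + H) (J(H) = 5 - (-30 + 327)/((-3 + 9) + H) = 5 - 297/(6 + H))
T(-166) - J(-339) = 4*(-166) - (-267 + 5*(-339))/(6 - 339) = -664 - (-267 - 1695)/(-333) = -664 - (-1)*(-1962)/333 = -664 - 1*218/37 = -664 - 218/37 = -24786/37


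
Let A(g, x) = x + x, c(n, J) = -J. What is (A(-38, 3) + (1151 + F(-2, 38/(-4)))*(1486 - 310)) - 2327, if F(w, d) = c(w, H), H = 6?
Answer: 1344199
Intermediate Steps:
F(w, d) = -6 (F(w, d) = -1*6 = -6)
A(g, x) = 2*x
(A(-38, 3) + (1151 + F(-2, 38/(-4)))*(1486 - 310)) - 2327 = (2*3 + (1151 - 6)*(1486 - 310)) - 2327 = (6 + 1145*1176) - 2327 = (6 + 1346520) - 2327 = 1346526 - 2327 = 1344199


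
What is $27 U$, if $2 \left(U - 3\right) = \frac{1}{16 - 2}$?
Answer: $\frac{2295}{28} \approx 81.964$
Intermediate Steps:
$U = \frac{85}{28}$ ($U = 3 + \frac{1}{2 \left(16 - 2\right)} = 3 + \frac{1}{2 \cdot 14} = 3 + \frac{1}{2} \cdot \frac{1}{14} = 3 + \frac{1}{28} = \frac{85}{28} \approx 3.0357$)
$27 U = 27 \cdot \frac{85}{28} = \frac{2295}{28}$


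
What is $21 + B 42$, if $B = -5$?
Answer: $-189$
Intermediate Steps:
$21 + B 42 = 21 - 210 = -189$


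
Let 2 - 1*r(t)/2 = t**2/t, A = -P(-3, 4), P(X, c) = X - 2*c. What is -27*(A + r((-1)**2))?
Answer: -351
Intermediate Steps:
A = 11 (A = -(-3 - 2*4) = -(-3 - 8) = -1*(-11) = 11)
r(t) = 4 - 2*t (r(t) = 4 - 2*t**2/t = 4 - 2*t)
-27*(A + r((-1)**2)) = -27*(11 + (4 - 2*(-1)**2)) = -27*(11 + (4 - 2*1)) = -27*(11 + (4 - 2)) = -27*(11 + 2) = -27*13 = -351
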